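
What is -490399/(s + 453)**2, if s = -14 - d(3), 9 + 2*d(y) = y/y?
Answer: -490399/196249 ≈ -2.4989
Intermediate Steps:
d(y) = -4 (d(y) = -9/2 + (y/y)/2 = -9/2 + (1/2)*1 = -9/2 + 1/2 = -4)
s = -10 (s = -14 - 1*(-4) = -14 + 4 = -10)
-490399/(s + 453)**2 = -490399/(-10 + 453)**2 = -490399/(443**2) = -490399/196249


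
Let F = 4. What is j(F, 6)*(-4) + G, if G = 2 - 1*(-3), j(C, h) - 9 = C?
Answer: -47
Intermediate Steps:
j(C, h) = 9 + C
G = 5 (G = 2 + 3 = 5)
j(F, 6)*(-4) + G = (9 + 4)*(-4) + 5 = 13*(-4) + 5 = -52 + 5 = -47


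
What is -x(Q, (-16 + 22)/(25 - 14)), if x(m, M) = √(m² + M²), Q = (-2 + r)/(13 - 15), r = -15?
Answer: -√35113/22 ≈ -8.5175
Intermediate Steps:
Q = 17/2 (Q = (-2 - 15)/(13 - 15) = -17/(-2) = -17*(-½) = 17/2 ≈ 8.5000)
x(m, M) = √(M² + m²)
-x(Q, (-16 + 22)/(25 - 14)) = -√(((-16 + 22)/(25 - 14))² + (17/2)²) = -√((6/11)² + 289/4) = -√(36/121 + 289/4) = -√(35113/484) = -√35113/22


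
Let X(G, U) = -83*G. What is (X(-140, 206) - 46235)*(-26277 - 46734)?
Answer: 2527275765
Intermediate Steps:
(X(-140, 206) - 46235)*(-26277 - 46734) = (-83*(-140) - 46235)*(-26277 - 46734) = (11620 - 46235)*(-73011) = -34615*(-73011) = 2527275765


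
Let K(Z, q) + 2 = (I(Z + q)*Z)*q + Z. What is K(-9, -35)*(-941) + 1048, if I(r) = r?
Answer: 13053659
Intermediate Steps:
K(Z, q) = -2 + Z + Z*q*(Z + q) (K(Z, q) = -2 + (((Z + q)*Z)*q + Z) = -2 + ((Z*(Z + q))*q + Z) = -2 + (Z*q*(Z + q) + Z) = -2 + (Z + Z*q*(Z + q)) = -2 + Z + Z*q*(Z + q))
K(-9, -35)*(-941) + 1048 = (-2 - 9 - 9*(-35)*(-9 - 35))*(-941) + 1048 = (-2 - 9 - 9*(-35)*(-44))*(-941) + 1048 = (-2 - 9 - 13860)*(-941) + 1048 = -13871*(-941) + 1048 = 13052611 + 1048 = 13053659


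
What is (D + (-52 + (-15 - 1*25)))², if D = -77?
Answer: 28561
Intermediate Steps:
(D + (-52 + (-15 - 1*25)))² = (-77 + (-52 + (-15 - 1*25)))² = (-77 + (-52 + (-15 - 25)))² = (-77 + (-52 - 40))² = (-77 - 92)² = (-169)² = 28561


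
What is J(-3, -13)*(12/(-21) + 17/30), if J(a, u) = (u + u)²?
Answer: -338/105 ≈ -3.2190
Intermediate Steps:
J(a, u) = 4*u² (J(a, u) = (2*u)² = 4*u²)
J(-3, -13)*(12/(-21) + 17/30) = (4*(-13)²)*(12/(-21) + 17/30) = (4*169)*(12*(-1/21) + 17*(1/30)) = 676*(-4/7 + 17/30) = 676*(-1/210) = -338/105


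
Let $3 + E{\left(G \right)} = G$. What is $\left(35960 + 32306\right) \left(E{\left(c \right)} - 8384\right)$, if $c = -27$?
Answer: $-574390124$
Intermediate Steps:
$E{\left(G \right)} = -3 + G$
$\left(35960 + 32306\right) \left(E{\left(c \right)} - 8384\right) = \left(35960 + 32306\right) \left(\left(-3 - 27\right) - 8384\right) = 68266 \left(-30 - 8384\right) = 68266 \left(-8414\right) = -574390124$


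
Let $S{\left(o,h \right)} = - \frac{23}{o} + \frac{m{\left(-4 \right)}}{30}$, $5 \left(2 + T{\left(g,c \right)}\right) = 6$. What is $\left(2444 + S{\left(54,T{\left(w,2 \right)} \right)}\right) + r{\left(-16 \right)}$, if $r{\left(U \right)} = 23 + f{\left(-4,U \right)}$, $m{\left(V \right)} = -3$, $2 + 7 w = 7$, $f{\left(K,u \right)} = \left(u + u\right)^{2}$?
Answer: $\frac{471214}{135} \approx 3490.5$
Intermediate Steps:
$f{\left(K,u \right)} = 4 u^{2}$ ($f{\left(K,u \right)} = \left(2 u\right)^{2} = 4 u^{2}$)
$w = \frac{5}{7}$ ($w = - \frac{2}{7} + \frac{1}{7} \cdot 7 = - \frac{2}{7} + 1 = \frac{5}{7} \approx 0.71429$)
$T{\left(g,c \right)} = - \frac{4}{5}$ ($T{\left(g,c \right)} = -2 + \frac{1}{5} \cdot 6 = -2 + \frac{6}{5} = - \frac{4}{5}$)
$r{\left(U \right)} = 23 + 4 U^{2}$
$S{\left(o,h \right)} = - \frac{1}{10} - \frac{23}{o}$ ($S{\left(o,h \right)} = - \frac{23}{o} - \frac{3}{30} = - \frac{23}{o} - \frac{1}{10} = - \frac{1}{10} - \frac{23}{o}$)
$\left(2444 + S{\left(54,T{\left(w,2 \right)} \right)}\right) + r{\left(-16 \right)} = \left(2444 + \frac{-230 - 54}{10 \cdot 54}\right) + \left(23 + 4 \left(-16\right)^{2}\right) = \left(2444 + \frac{1}{10} \cdot \frac{1}{54} \left(-230 - 54\right)\right) + \left(23 + 4 \cdot 256\right) = \left(2444 + \frac{1}{10} \cdot \frac{1}{54} \left(-284\right)\right) + \left(23 + 1024\right) = \left(2444 - \frac{71}{135}\right) + 1047 = \frac{329869}{135} + 1047 = \frac{471214}{135}$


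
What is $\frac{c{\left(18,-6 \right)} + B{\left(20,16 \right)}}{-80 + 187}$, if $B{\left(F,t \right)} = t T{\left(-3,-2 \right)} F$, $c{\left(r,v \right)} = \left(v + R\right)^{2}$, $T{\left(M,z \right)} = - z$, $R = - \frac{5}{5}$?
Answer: $\frac{689}{107} \approx 6.4393$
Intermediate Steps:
$R = -1$ ($R = \left(-5\right) \frac{1}{5} = -1$)
$c{\left(r,v \right)} = \left(-1 + v\right)^{2}$ ($c{\left(r,v \right)} = \left(v - 1\right)^{2} = \left(-1 + v\right)^{2}$)
$B{\left(F,t \right)} = 2 F t$ ($B{\left(F,t \right)} = t \left(\left(-1\right) \left(-2\right)\right) F = t 2 F = 2 t F = 2 F t$)
$\frac{c{\left(18,-6 \right)} + B{\left(20,16 \right)}}{-80 + 187} = \frac{\left(-1 - 6\right)^{2} + 2 \cdot 20 \cdot 16}{-80 + 187} = \frac{\left(-7\right)^{2} + 640}{107} = \left(49 + 640\right) \frac{1}{107} = 689 \cdot \frac{1}{107} = \frac{689}{107}$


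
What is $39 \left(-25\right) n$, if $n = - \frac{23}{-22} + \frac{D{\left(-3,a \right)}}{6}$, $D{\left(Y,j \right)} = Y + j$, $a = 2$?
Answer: $- \frac{9425}{11} \approx -856.82$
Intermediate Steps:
$n = \frac{29}{33}$ ($n = - \frac{23}{-22} + \frac{-3 + 2}{6} = \left(-23\right) \left(- \frac{1}{22}\right) - \frac{1}{6} = \frac{23}{22} - \frac{1}{6} = \frac{29}{33} \approx 0.87879$)
$39 \left(-25\right) n = 39 \left(-25\right) \frac{29}{33} = \left(-975\right) \frac{29}{33} = - \frac{9425}{11}$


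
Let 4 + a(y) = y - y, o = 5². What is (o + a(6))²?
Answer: 441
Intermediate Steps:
o = 25
a(y) = -4 (a(y) = -4 + (y - y) = -4 + 0 = -4)
(o + a(6))² = (25 - 4)² = 21² = 441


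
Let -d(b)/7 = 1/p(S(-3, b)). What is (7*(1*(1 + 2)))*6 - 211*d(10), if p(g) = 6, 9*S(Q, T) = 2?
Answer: 2233/6 ≈ 372.17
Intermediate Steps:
S(Q, T) = 2/9 (S(Q, T) = (⅑)*2 = 2/9)
d(b) = -7/6
(7*(1*(1 + 2)))*6 - 211*d(10) = (7*(1*(1 + 2)))*6 - 211*(-7/6) = (7*(1*3))*6 + 1477/6 = (7*3)*6 + 1477/6 = 21*6 + 1477/6 = 126 + 1477/6 = 2233/6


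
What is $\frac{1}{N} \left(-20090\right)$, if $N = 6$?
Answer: $- \frac{10045}{3} \approx -3348.3$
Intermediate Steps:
$\frac{1}{N} \left(-20090\right) = \frac{1}{6} \left(-20090\right) = - \frac{10045}{3}$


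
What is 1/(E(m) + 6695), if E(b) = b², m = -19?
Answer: 1/7056 ≈ 0.00014172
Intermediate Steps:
1/(E(m) + 6695) = 1/((-19)² + 6695) = 1/(361 + 6695) = 1/7056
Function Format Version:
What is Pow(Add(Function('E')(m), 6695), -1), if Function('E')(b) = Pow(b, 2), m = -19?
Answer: Rational(1, 7056) ≈ 0.00014172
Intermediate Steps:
Pow(Add(Function('E')(m), 6695), -1) = Pow(Add(Pow(-19, 2), 6695), -1) = Pow(Add(361, 6695), -1) = Pow(7056, -1) = Rational(1, 7056)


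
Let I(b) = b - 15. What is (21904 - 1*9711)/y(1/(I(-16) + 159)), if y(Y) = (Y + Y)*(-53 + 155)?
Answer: 390176/51 ≈ 7650.5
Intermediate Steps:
I(b) = -15 + b
y(Y) = 204*Y (y(Y) = (2*Y)*102 = 204*Y)
(21904 - 1*9711)/y(1/(I(-16) + 159)) = (21904 - 1*9711)/((204/((-15 - 16) + 159))) = (21904 - 9711)/((204/(-31 + 159))) = 12193/((204/128)) = 12193/((204*(1/128))) = 12193/(51/32) = 12193*(32/51) = 390176/51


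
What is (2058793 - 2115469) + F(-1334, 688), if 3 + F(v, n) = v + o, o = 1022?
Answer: -56991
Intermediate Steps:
F(v, n) = 1019 + v (F(v, n) = -3 + (v + 1022) = -3 + (1022 + v) = 1019 + v)
(2058793 - 2115469) + F(-1334, 688) = (2058793 - 2115469) + (1019 - 1334) = -56676 - 315 = -56991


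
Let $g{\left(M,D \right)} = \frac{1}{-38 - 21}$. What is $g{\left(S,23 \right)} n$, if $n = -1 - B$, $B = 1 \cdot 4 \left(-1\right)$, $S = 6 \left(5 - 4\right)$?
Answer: $- \frac{3}{59} \approx -0.050847$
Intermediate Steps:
$S = 6$ ($S = 6 \cdot 1 = 6$)
$g{\left(M,D \right)} = - \frac{1}{59}$ ($g{\left(M,D \right)} = \frac{1}{-59} = - \frac{1}{59}$)
$B = -4$ ($B = 4 \left(-1\right) = -4$)
$n = 3$ ($n = -1 - -4 = -1 + 4 = 3$)
$g{\left(S,23 \right)} n = \left(- \frac{1}{59}\right) 3 = - \frac{3}{59}$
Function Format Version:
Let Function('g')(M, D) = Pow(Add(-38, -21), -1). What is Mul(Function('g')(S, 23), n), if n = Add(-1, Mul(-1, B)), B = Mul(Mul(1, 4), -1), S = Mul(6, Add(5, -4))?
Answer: Rational(-3, 59) ≈ -0.050847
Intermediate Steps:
S = 6 (S = Mul(6, 1) = 6)
Function('g')(M, D) = Rational(-1, 59) (Function('g')(M, D) = Pow(-59, -1) = Rational(-1, 59))
B = -4 (B = Mul(4, -1) = -4)
n = 3 (n = Add(-1, Mul(-1, -4)) = Add(-1, 4) = 3)
Mul(Function('g')(S, 23), n) = Mul(Rational(-1, 59), 3) = Rational(-3, 59)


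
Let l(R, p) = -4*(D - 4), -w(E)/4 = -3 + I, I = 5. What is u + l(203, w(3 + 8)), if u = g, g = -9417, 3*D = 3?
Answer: -9405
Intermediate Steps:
D = 1 (D = (⅓)*3 = 1)
w(E) = -8 (w(E) = -4*(-3 + 5) = -4*2 = -8)
l(R, p) = 12 (l(R, p) = -4*(1 - 4) = -4*(-3) = 12)
u = -9417
u + l(203, w(3 + 8)) = -9417 + 12 = -9405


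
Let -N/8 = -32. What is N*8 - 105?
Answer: 1943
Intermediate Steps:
N = 256 (N = -8*(-32) = 256)
N*8 - 105 = 256*8 - 105 = 2048 - 105 = 1943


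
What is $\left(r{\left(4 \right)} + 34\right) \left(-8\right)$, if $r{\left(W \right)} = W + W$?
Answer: $-336$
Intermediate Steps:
$r{\left(W \right)} = 2 W$
$\left(r{\left(4 \right)} + 34\right) \left(-8\right) = \left(2 \cdot 4 + 34\right) \left(-8\right) = \left(8 + 34\right) \left(-8\right) = 42 \left(-8\right) = -336$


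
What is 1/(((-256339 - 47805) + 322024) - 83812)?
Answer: -1/65932 ≈ -1.5167e-5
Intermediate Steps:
1/(((-256339 - 47805) + 322024) - 83812) = 1/((-304144 + 322024) - 83812) = 1/(17880 - 83812) = 1/(-65932) = -1/65932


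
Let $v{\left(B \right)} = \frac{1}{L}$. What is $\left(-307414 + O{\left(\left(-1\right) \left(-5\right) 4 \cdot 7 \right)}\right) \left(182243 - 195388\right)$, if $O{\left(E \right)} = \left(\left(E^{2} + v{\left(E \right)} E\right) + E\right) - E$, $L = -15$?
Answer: $\frac{11350313150}{3} \approx 3.7834 \cdot 10^{9}$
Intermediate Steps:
$v{\left(B \right)} = - \frac{1}{15}$ ($v{\left(B \right)} = \frac{1}{-15} = - \frac{1}{15}$)
$O{\left(E \right)} = E^{2} - \frac{E}{15}$ ($O{\left(E \right)} = \left(\left(E^{2} - \frac{E}{15}\right) + E\right) - E = \left(E^{2} + \frac{14 E}{15}\right) - E = E^{2} - \frac{E}{15}$)
$\left(-307414 + O{\left(\left(-1\right) \left(-5\right) 4 \cdot 7 \right)}\right) \left(182243 - 195388\right) = \left(-307414 + \left(-1\right) \left(-5\right) 4 \cdot 7 \left(- \frac{1}{15} + \left(-1\right) \left(-5\right) 4 \cdot 7\right)\right) \left(182243 - 195388\right) = \left(-307414 + 5 \cdot 4 \cdot 7 \left(- \frac{1}{15} + 5 \cdot 4 \cdot 7\right)\right) \left(-13145\right) = \left(-307414 + 20 \cdot 7 \left(- \frac{1}{15} + 20 \cdot 7\right)\right) \left(-13145\right) = \left(-307414 + 140 \left(- \frac{1}{15} + 140\right)\right) \left(-13145\right) = \left(-307414 + 140 \cdot \frac{2099}{15}\right) \left(-13145\right) = \left(-307414 + \frac{58772}{3}\right) \left(-13145\right) = \left(- \frac{863470}{3}\right) \left(-13145\right) = \frac{11350313150}{3}$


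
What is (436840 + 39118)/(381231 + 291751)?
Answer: 237979/336491 ≈ 0.70724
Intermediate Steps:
(436840 + 39118)/(381231 + 291751) = 475958/672982 = 475958*(1/672982) = 237979/336491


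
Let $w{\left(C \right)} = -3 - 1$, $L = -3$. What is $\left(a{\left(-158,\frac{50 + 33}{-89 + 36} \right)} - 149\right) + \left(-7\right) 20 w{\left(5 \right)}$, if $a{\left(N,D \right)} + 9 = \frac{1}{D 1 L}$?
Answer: $\frac{100151}{249} \approx 402.21$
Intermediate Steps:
$w{\left(C \right)} = -4$ ($w{\left(C \right)} = -3 - 1 = -4$)
$a{\left(N,D \right)} = -9 - \frac{1}{3 D}$ ($a{\left(N,D \right)} = -9 + \frac{1}{D 1 \left(-3\right)} = -9 + \frac{1}{D \left(-3\right)} = -9 + \frac{1}{\left(-3\right) D} = -9 - \frac{1}{3 D}$)
$\left(a{\left(-158,\frac{50 + 33}{-89 + 36} \right)} - 149\right) + \left(-7\right) 20 w{\left(5 \right)} = \left(\left(-9 - \frac{1}{3 \frac{50 + 33}{-89 + 36}}\right) - 149\right) + \left(-7\right) 20 \left(-4\right) = \left(\left(-9 - \frac{1}{3 \frac{83}{-53}}\right) - 149\right) - -560 = \left(\left(-9 - \frac{1}{3 \cdot 83 \left(- \frac{1}{53}\right)}\right) - 149\right) + 560 = \left(\left(-9 - \frac{1}{3 \left(- \frac{83}{53}\right)}\right) - 149\right) + 560 = \left(\left(-9 - - \frac{53}{249}\right) - 149\right) + 560 = \left(\left(-9 + \frac{53}{249}\right) - 149\right) + 560 = \left(- \frac{2188}{249} - 149\right) + 560 = - \frac{39289}{249} + 560 = \frac{100151}{249}$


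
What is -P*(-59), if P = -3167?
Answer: -186853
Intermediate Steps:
-P*(-59) = -(-3167)*(-59) = -1*186853 = -186853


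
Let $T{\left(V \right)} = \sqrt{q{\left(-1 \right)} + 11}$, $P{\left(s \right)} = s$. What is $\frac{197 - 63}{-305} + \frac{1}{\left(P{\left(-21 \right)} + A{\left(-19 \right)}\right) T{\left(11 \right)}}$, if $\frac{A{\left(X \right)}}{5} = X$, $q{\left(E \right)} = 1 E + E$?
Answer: $- \frac{46937}{106140} \approx -0.44222$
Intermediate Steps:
$q{\left(E \right)} = 2 E$ ($q{\left(E \right)} = E + E = 2 E$)
$A{\left(X \right)} = 5 X$
$T{\left(V \right)} = 3$ ($T{\left(V \right)} = \sqrt{2 \left(-1\right) + 11} = \sqrt{-2 + 11} = \sqrt{9} = 3$)
$\frac{197 - 63}{-305} + \frac{1}{\left(P{\left(-21 \right)} + A{\left(-19 \right)}\right) T{\left(11 \right)}} = \frac{197 - 63}{-305} + \frac{1}{\left(-21 + 5 \left(-19\right)\right) 3} = 134 \left(- \frac{1}{305}\right) + \frac{1}{-21 - 95} \cdot \frac{1}{3} = - \frac{134}{305} + \frac{1}{-116} \cdot \frac{1}{3} = - \frac{134}{305} - \frac{1}{348} = - \frac{46937}{106140}$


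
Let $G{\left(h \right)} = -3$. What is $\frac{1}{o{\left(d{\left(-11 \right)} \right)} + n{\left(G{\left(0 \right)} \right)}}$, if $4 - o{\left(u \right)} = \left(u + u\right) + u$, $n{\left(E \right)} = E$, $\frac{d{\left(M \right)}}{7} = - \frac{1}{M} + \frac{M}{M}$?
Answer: $- \frac{11}{241} \approx -0.045643$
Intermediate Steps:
$d{\left(M \right)} = 7 - \frac{7}{M}$ ($d{\left(M \right)} = 7 \left(- \frac{1}{M} + \frac{M}{M}\right) = 7 \left(- \frac{1}{M} + 1\right) = 7 \left(1 - \frac{1}{M}\right) = 7 - \frac{7}{M}$)
$o{\left(u \right)} = 4 - 3 u$ ($o{\left(u \right)} = 4 - \left(\left(u + u\right) + u\right) = 4 - \left(2 u + u\right) = 4 - 3 u$)
$\frac{1}{o{\left(d{\left(-11 \right)} \right)} + n{\left(G{\left(0 \right)} \right)}} = \frac{1}{\left(4 - 3 \left(7 - \frac{7}{-11}\right)\right) - 3} = \frac{1}{\left(4 - 3 \left(7 - - \frac{7}{11}\right)\right) - 3} = \frac{1}{\left(4 - 3 \left(7 + \frac{7}{11}\right)\right) - 3} = \frac{1}{\left(4 - \frac{252}{11}\right) - 3} = \frac{1}{- \frac{208}{11} - 3} = \frac{1}{- \frac{241}{11}} = - \frac{11}{241}$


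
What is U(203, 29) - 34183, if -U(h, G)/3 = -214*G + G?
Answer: -15652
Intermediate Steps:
U(h, G) = 639*G (U(h, G) = -3*(-214*G + G) = -(-639)*G = 639*G)
U(203, 29) - 34183 = 639*29 - 34183 = 18531 - 34183 = -15652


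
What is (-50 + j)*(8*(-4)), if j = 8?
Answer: 1344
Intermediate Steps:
(-50 + j)*(8*(-4)) = (-50 + 8)*(8*(-4)) = -42*(-32) = 1344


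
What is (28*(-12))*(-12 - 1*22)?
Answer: 11424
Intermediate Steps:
(28*(-12))*(-12 - 1*22) = -336*(-12 - 22) = -336*(-34) = 11424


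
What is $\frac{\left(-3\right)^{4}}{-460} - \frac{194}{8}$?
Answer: $- \frac{2809}{115} \approx -24.426$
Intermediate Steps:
$\frac{\left(-3\right)^{4}}{-460} - \frac{194}{8} = 81 \left(- \frac{1}{460}\right) - \frac{97}{4} = - \frac{81}{460} - \frac{97}{4} = - \frac{2809}{115}$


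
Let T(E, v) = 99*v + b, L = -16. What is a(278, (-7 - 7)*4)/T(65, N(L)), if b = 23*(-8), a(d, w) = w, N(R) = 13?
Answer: -56/1103 ≈ -0.050771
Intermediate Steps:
b = -184
T(E, v) = -184 + 99*v (T(E, v) = 99*v - 184 = -184 + 99*v)
a(278, (-7 - 7)*4)/T(65, N(L)) = ((-7 - 7)*4)/(-184 + 99*13) = (-14*4)/(-184 + 1287) = -56/1103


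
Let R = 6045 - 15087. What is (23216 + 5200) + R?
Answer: 19374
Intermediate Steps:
R = -9042
(23216 + 5200) + R = (23216 + 5200) - 9042 = 28416 - 9042 = 19374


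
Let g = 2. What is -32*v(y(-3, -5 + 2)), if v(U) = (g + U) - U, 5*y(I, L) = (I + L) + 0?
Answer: -64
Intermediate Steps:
y(I, L) = I/5 + L/5 (y(I, L) = ((I + L) + 0)/5 = (I + L)/5 = I/5 + L/5)
v(U) = 2 (v(U) = (2 + U) - U = 2)
-32*v(y(-3, -5 + 2)) = -32*2 = -64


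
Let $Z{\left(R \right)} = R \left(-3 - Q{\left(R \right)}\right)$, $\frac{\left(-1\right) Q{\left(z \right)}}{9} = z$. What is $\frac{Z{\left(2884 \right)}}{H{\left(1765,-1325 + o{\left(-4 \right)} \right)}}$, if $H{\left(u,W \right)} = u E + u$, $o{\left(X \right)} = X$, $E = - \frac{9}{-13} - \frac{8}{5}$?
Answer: $\frac{162171646}{353} \approx 4.5941 \cdot 10^{5}$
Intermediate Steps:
$E = - \frac{59}{65}$ ($E = \left(-9\right) \left(- \frac{1}{13}\right) - \frac{8}{5} = \frac{9}{13} - \frac{8}{5} = - \frac{59}{65} \approx -0.90769$)
$Q{\left(z \right)} = - 9 z$
$H{\left(u,W \right)} = \frac{6 u}{65}$ ($H{\left(u,W \right)} = u \left(- \frac{59}{65}\right) + u = - \frac{59 u}{65} + u = \frac{6 u}{65}$)
$Z{\left(R \right)} = R \left(-3 + 9 R\right)$ ($Z{\left(R \right)} = R \left(-3 - - 9 R\right) = R \left(-3 + 9 R\right)$)
$\frac{Z{\left(2884 \right)}}{H{\left(1765,-1325 + o{\left(-4 \right)} \right)}} = \frac{3 \cdot 2884 \left(-1 + 3 \cdot 2884\right)}{\frac{6}{65} \cdot 1765} = \frac{3 \cdot 2884 \left(-1 + 8652\right)}{\frac{2118}{13}} = 3 \cdot 2884 \cdot 8651 \cdot \frac{13}{2118} = 74848452 \cdot \frac{13}{2118} = \frac{162171646}{353}$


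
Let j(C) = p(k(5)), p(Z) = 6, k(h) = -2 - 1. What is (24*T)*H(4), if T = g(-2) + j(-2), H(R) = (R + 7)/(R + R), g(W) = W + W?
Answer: 66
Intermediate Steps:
k(h) = -3
g(W) = 2*W
j(C) = 6
H(R) = (7 + R)/(2*R) (H(R) = (7 + R)/((2*R)) = (7 + R)*(1/(2*R)) = (7 + R)/(2*R))
T = 2 (T = 2*(-2) + 6 = -4 + 6 = 2)
(24*T)*H(4) = (24*2)*((1/2)*(7 + 4)/4) = 48*((1/2)*(1/4)*11) = 48*(11/8) = 66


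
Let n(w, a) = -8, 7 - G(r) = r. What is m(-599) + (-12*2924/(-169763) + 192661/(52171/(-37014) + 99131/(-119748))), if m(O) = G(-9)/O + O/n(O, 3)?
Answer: -115679927031384518048657/1344533833310643272 ≈ -86037.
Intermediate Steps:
G(r) = 7 - r
m(O) = 16/O - O/8 (m(O) = (7 - 1*(-9))/O + O/(-8) = (7 + 9)/O + O*(-⅛) = 16/O - O/8)
m(-599) + (-12*2924/(-169763) + 192661/(52171/(-37014) + 99131/(-119748))) = (16/(-599) - ⅛*(-599)) + (-12*2924/(-169763) + 192661/(52171/(-37014) + 99131/(-119748))) = (16*(-1/599) + 599/8) + (-35088*(-1/169763) + 192661/(52171*(-1/37014) + 99131*(-1/119748))) = (-16/599 + 599/8) + (35088/169763 + 192661/(-52171/37014 - 99131/119748)) = 358673/4792 + (35088/169763 + 192661/(-1652767957/738725412)) = 358673/4792 + (35088/169763 + 192661*(-738725412/1652767957)) = 358673/4792 + (35088/169763 - 142323576601332/1652767957) = 358673/4792 - 24161219342249849100/280578846684191 = -115679927031384518048657/1344533833310643272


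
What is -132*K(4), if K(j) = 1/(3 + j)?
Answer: -132/7 ≈ -18.857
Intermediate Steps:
-132*K(4) = -132/(3 + 4) = -132/7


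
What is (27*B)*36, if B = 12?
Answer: 11664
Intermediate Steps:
(27*B)*36 = (27*12)*36 = 324*36 = 11664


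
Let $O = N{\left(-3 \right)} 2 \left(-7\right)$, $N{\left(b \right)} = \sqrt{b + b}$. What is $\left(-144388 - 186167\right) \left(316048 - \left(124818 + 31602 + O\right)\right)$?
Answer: $-52765833540 - 4627770 i \sqrt{6} \approx -5.2766 \cdot 10^{10} - 1.1336 \cdot 10^{7} i$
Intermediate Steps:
$N{\left(b \right)} = \sqrt{2} \sqrt{b}$ ($N{\left(b \right)} = \sqrt{2 b} = \sqrt{2} \sqrt{b}$)
$O = - 14 i \sqrt{6}$ ($O = \sqrt{2} \sqrt{-3} \cdot 2 \left(-7\right) = \sqrt{2} i \sqrt{3} \cdot 2 \left(-7\right) = i \sqrt{6} \cdot 2 \left(-7\right) = 2 i \sqrt{6} \left(-7\right) = - 14 i \sqrt{6} \approx - 34.293 i$)
$\left(-144388 - 186167\right) \left(316048 - \left(124818 + 31602 + O\right)\right) = \left(-144388 - 186167\right) \left(316048 - \left(124818 + 31602 - 14 i \sqrt{6}\right)\right) = - 330555 \left(316048 - \left(156420 - 14 i \sqrt{6}\right)\right) = - 330555 \left(159628 + 14 i \sqrt{6}\right) = -52765833540 - 4627770 i \sqrt{6}$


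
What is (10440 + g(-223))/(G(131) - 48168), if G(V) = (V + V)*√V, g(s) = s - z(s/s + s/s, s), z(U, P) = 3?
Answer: -122996988/577790965 - 669017*√131/577790965 ≈ -0.22613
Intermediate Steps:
g(s) = -3 + s (g(s) = s - 1*3 = s - 3 = -3 + s)
G(V) = 2*V^(3/2) (G(V) = (2*V)*√V = 2*V^(3/2))
(10440 + g(-223))/(G(131) - 48168) = (10440 + (-3 - 223))/(2*131^(3/2) - 48168) = (10440 - 226)/(2*(131*√131) - 48168) = 10214/(262*√131 - 48168) = 10214/(-48168 + 262*√131)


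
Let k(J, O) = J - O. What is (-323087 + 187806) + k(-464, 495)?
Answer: -136240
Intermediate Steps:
(-323087 + 187806) + k(-464, 495) = (-323087 + 187806) + (-464 - 1*495) = -135281 + (-464 - 495) = -135281 - 959 = -136240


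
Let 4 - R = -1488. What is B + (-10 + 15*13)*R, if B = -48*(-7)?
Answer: 276356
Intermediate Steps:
R = 1492 (R = 4 - 1*(-1488) = 4 + 1488 = 1492)
B = 336
B + (-10 + 15*13)*R = 336 + (-10 + 15*13)*1492 = 336 + (-10 + 195)*1492 = 336 + 185*1492 = 336 + 276020 = 276356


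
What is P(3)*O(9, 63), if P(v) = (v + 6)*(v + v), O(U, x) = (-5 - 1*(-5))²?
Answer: 0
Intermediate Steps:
O(U, x) = 0 (O(U, x) = (-5 + 5)² = 0² = 0)
P(v) = 2*v*(6 + v) (P(v) = (6 + v)*(2*v) = 2*v*(6 + v))
P(3)*O(9, 63) = (2*3*(6 + 3))*0 = (2*3*9)*0 = 54*0 = 0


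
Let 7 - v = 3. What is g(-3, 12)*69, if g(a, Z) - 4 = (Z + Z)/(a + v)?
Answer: 1932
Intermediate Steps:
v = 4 (v = 7 - 1*3 = 7 - 3 = 4)
g(a, Z) = 4 + 2*Z/(4 + a) (g(a, Z) = 4 + (Z + Z)/(a + 4) = 4 + (2*Z)/(4 + a) = 4 + 2*Z/(4 + a))
g(-3, 12)*69 = (2*(8 + 12 + 2*(-3))/(4 - 3))*69 = (2*(8 + 12 - 6)/1)*69 = (2*1*14)*69 = 28*69 = 1932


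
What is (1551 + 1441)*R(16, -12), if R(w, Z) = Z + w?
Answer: 11968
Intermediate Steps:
(1551 + 1441)*R(16, -12) = (1551 + 1441)*(-12 + 16) = 2992*4 = 11968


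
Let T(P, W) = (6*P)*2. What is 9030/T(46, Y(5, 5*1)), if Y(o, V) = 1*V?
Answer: 1505/92 ≈ 16.359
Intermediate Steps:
Y(o, V) = V
T(P, W) = 12*P
9030/T(46, Y(5, 5*1)) = 9030/((12*46)) = 9030/552 = 9030*(1/552) = 1505/92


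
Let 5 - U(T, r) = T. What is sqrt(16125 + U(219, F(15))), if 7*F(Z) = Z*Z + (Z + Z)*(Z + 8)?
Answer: sqrt(15911) ≈ 126.14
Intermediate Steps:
F(Z) = Z**2/7 + 2*Z*(8 + Z)/7 (F(Z) = (Z*Z + (Z + Z)*(Z + 8))/7 = (Z**2 + (2*Z)*(8 + Z))/7 = (Z**2 + 2*Z*(8 + Z))/7 = Z**2/7 + 2*Z*(8 + Z)/7)
U(T, r) = 5 - T
sqrt(16125 + U(219, F(15))) = sqrt(16125 + (5 - 1*219)) = sqrt(16125 + (5 - 219)) = sqrt(16125 - 214) = sqrt(15911)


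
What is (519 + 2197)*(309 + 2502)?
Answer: 7634676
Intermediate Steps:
(519 + 2197)*(309 + 2502) = 2716*2811 = 7634676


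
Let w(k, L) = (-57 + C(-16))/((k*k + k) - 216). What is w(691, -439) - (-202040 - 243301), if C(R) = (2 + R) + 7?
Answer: 53213350733/119489 ≈ 4.4534e+5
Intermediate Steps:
C(R) = 9 + R
w(k, L) = -64/(-216 + k + k²) (w(k, L) = (-57 + (9 - 16))/((k*k + k) - 216) = (-57 - 7)/((k² + k) - 216) = -64/((k + k²) - 216) = -64/(-216 + k + k²))
w(691, -439) - (-202040 - 243301) = -64/(-216 + 691 + 691²) - (-202040 - 243301) = -64/(-216 + 691 + 477481) - 1*(-445341) = -64/477956 + 445341 = -64*1/477956 + 445341 = -16/119489 + 445341 = 53213350733/119489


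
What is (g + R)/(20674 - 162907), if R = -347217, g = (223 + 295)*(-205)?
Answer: 453407/142233 ≈ 3.1878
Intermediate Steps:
g = -106190 (g = 518*(-205) = -106190)
(g + R)/(20674 - 162907) = (-106190 - 347217)/(20674 - 162907) = -453407/(-142233) = -453407*(-1/142233) = 453407/142233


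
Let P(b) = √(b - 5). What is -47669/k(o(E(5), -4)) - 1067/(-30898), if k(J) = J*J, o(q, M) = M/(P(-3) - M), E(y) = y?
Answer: -368218657/15449 - 47669*I*√2 ≈ -23834.0 - 67414.0*I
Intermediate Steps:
P(b) = √(-5 + b)
o(q, M) = M/(-M + 2*I*√2) (o(q, M) = M/(√(-5 - 3) - M) = M/(√(-8) - M) = M/(2*I*√2 - M) = M/(-M + 2*I*√2))
k(J) = J²
-47669/k(o(E(5), -4)) - 1067/(-30898) = -47669*(-4 - 2*I*√2)²/16 - 1067/(-30898) = -47669*(-4 - 2*I*√2)²/16 - 1067*(-1/30898) = -47669*(-4 - 2*I*√2)²/16 + 1067/30898 = 1067/30898 - 47669*(-4 - 2*I*√2)²/16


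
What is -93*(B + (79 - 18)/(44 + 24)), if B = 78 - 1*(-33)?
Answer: -707637/68 ≈ -10406.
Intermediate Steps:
B = 111 (B = 78 + 33 = 111)
-93*(B + (79 - 18)/(44 + 24)) = -93*(111 + (79 - 18)/(44 + 24)) = -93*(111 + 61/68) = -93*7609/68 = -707637/68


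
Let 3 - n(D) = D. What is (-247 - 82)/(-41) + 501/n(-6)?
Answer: 7834/123 ≈ 63.691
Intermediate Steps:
n(D) = 3 - D
(-247 - 82)/(-41) + 501/n(-6) = (-247 - 82)/(-41) + 501/(3 - 1*(-6)) = -329*(-1/41) + 501/(3 + 6) = 329/41 + 501/9 = 329/41 + 501*(⅑) = 329/41 + 167/3 = 7834/123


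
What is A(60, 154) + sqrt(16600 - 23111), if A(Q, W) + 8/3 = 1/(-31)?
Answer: -251/93 + I*sqrt(6511) ≈ -2.6989 + 80.691*I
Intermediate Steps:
A(Q, W) = -251/93 (A(Q, W) = -8/3 + 1/(-31) = -8/3 - 1/31 = -251/93)
A(60, 154) + sqrt(16600 - 23111) = -251/93 + sqrt(16600 - 23111) = -251/93 + sqrt(-6511) = -251/93 + I*sqrt(6511)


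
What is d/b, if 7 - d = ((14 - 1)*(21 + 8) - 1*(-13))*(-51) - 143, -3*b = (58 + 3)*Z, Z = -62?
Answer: 30060/1891 ≈ 15.896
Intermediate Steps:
b = 3782/3 (b = -(58 + 3)*(-62)/3 = -61*(-62)/3 = -⅓*(-3782) = 3782/3 ≈ 1260.7)
d = 20040 (d = 7 - (((14 - 1)*(21 + 8) - 1*(-13))*(-51) - 143) = 7 - ((13*29 + 13)*(-51) - 143) = 7 - ((377 + 13)*(-51) - 143) = 7 - (390*(-51) - 143) = 7 - (-19890 - 143) = 7 - 1*(-20033) = 7 + 20033 = 20040)
d/b = 20040/(3782/3) = 20040*(3/3782) = 30060/1891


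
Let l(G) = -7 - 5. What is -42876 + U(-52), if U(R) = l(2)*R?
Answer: -42252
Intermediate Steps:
l(G) = -12
U(R) = -12*R
-42876 + U(-52) = -42876 - 12*(-52) = -42876 + 624 = -42252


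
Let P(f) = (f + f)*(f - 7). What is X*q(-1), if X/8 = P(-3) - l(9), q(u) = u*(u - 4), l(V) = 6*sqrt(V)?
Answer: 1680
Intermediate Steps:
q(u) = u*(-4 + u)
P(f) = 2*f*(-7 + f) (P(f) = (2*f)*(-7 + f) = 2*f*(-7 + f))
X = 336 (X = 8*(2*(-3)*(-7 - 3) - 6*sqrt(9)) = 8*(2*(-3)*(-10) - 6*3) = 8*(60 - 1*18) = 8*(60 - 18) = 8*42 = 336)
X*q(-1) = 336*(-(-4 - 1)) = 336*(-1*(-5)) = 336*5 = 1680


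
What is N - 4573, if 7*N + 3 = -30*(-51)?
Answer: -30484/7 ≈ -4354.9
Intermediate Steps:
N = 1527/7 (N = -3/7 + (-30*(-51))/7 = -3/7 + (⅐)*1530 = -3/7 + 1530/7 = 1527/7 ≈ 218.14)
N - 4573 = 1527/7 - 4573 = -30484/7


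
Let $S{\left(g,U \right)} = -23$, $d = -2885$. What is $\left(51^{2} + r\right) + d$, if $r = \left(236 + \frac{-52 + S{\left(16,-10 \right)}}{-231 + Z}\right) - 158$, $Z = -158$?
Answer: $- \frac{80059}{389} \approx -205.81$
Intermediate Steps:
$r = \frac{30417}{389}$ ($r = \left(236 + \frac{-52 - 23}{-231 - 158}\right) - 158 = \left(236 - \frac{75}{-389}\right) - 158 = \left(236 - - \frac{75}{389}\right) - 158 = \left(236 + \frac{75}{389}\right) - 158 = \frac{91879}{389} - 158 = \frac{30417}{389} \approx 78.193$)
$\left(51^{2} + r\right) + d = \left(51^{2} + \frac{30417}{389}\right) - 2885 = \left(2601 + \frac{30417}{389}\right) - 2885 = \frac{1042206}{389} - 2885 = - \frac{80059}{389}$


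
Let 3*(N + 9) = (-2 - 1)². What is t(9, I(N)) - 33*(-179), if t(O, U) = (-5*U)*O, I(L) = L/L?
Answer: 5862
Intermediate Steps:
N = -6 (N = -9 + (-2 - 1)²/3 = -9 + (⅓)*(-3)² = -9 + (⅓)*9 = -9 + 3 = -6)
I(L) = 1
t(O, U) = -5*O*U
t(9, I(N)) - 33*(-179) = -5*9*1 - 33*(-179) = -45 + 5907 = 5862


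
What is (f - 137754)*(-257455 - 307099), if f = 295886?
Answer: -89274053128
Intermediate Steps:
(f - 137754)*(-257455 - 307099) = (295886 - 137754)*(-257455 - 307099) = 158132*(-564554) = -89274053128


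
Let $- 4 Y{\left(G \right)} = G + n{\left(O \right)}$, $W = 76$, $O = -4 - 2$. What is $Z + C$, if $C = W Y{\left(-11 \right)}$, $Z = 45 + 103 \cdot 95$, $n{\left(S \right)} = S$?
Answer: $10153$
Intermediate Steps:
$O = -6$ ($O = -4 - 2 = -6$)
$Y{\left(G \right)} = \frac{3}{2} - \frac{G}{4}$ ($Y{\left(G \right)} = - \frac{G - 6}{4} = - \frac{-6 + G}{4} = \frac{3}{2} - \frac{G}{4}$)
$Z = 9830$ ($Z = 45 + 9785 = 9830$)
$C = 323$ ($C = 76 \left(\frac{3}{2} - - \frac{11}{4}\right) = 76 \left(\frac{3}{2} + \frac{11}{4}\right) = 76 \cdot \frac{17}{4} = 323$)
$Z + C = 9830 + 323 = 10153$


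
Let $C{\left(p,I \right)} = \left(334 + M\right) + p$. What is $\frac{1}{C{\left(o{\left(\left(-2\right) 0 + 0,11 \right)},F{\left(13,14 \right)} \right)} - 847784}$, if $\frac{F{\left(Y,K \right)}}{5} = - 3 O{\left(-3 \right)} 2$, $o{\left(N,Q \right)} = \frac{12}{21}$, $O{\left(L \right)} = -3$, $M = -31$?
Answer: $- \frac{7}{5932363} \approx -1.18 \cdot 10^{-6}$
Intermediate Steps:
$o{\left(N,Q \right)} = \frac{4}{7}$ ($o{\left(N,Q \right)} = 12 \cdot \frac{1}{21} = \frac{4}{7}$)
$F{\left(Y,K \right)} = 90$ ($F{\left(Y,K \right)} = 5 \left(-3\right) \left(-3\right) 2 = 5 \cdot 9 \cdot 2 = 5 \cdot 18 = 90$)
$C{\left(p,I \right)} = 303 + p$ ($C{\left(p,I \right)} = \left(334 - 31\right) + p = 303 + p$)
$\frac{1}{C{\left(o{\left(\left(-2\right) 0 + 0,11 \right)},F{\left(13,14 \right)} \right)} - 847784} = \frac{1}{\left(303 + \frac{4}{7}\right) - 847784} = \frac{1}{\frac{2125}{7} - 847784} = \frac{1}{- \frac{5932363}{7}} = - \frac{7}{5932363}$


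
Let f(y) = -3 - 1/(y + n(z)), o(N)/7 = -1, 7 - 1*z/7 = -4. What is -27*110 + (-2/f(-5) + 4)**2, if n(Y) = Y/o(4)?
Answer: -6512330/2209 ≈ -2948.1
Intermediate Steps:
z = 77 (z = 49 - 7*(-4) = 49 + 28 = 77)
o(N) = -7 (o(N) = 7*(-1) = -7)
n(Y) = -Y/7 (n(Y) = Y/(-7) = Y*(-1/7) = -Y/7)
f(y) = -3 - 1/(-11 + y) (f(y) = -3 - 1/(y - 1/7*77) = -3 - 1/(y - 11) = -3 - 1/(-11 + y))
-27*110 + (-2/f(-5) + 4)**2 = -27*110 + (-2*(-11 - 5)/(32 - 3*(-5)) + 4)**2 = -2970 + (-2*(-16/(32 + 15)) + 4)**2 = -2970 + (-2/((-1/16*47)) + 4)**2 = -2970 + (-2/(-47/16) + 4)**2 = -2970 + (-2*(-16/47) + 4)**2 = -2970 + (32/47 + 4)**2 = -2970 + (220/47)**2 = -2970 + 48400/2209 = -6512330/2209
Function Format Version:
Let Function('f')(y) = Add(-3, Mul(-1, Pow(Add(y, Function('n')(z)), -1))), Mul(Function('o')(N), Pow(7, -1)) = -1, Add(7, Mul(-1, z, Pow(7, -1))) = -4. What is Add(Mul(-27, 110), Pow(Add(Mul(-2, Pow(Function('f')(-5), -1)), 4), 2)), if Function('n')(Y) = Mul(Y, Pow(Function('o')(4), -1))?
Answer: Rational(-6512330, 2209) ≈ -2948.1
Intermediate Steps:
z = 77 (z = Add(49, Mul(-7, -4)) = Add(49, 28) = 77)
Function('o')(N) = -7 (Function('o')(N) = Mul(7, -1) = -7)
Function('n')(Y) = Mul(Rational(-1, 7), Y) (Function('n')(Y) = Mul(Y, Pow(-7, -1)) = Mul(Y, Rational(-1, 7)) = Mul(Rational(-1, 7), Y))
Function('f')(y) = Add(-3, Mul(-1, Pow(Add(-11, y), -1))) (Function('f')(y) = Add(-3, Mul(-1, Pow(Add(y, Mul(Rational(-1, 7), 77)), -1))) = Add(-3, Mul(-1, Pow(Add(y, -11), -1))) = Add(-3, Mul(-1, Pow(Add(-11, y), -1))))
Add(Mul(-27, 110), Pow(Add(Mul(-2, Pow(Function('f')(-5), -1)), 4), 2)) = Add(Mul(-27, 110), Pow(Add(Mul(-2, Pow(Mul(Pow(Add(-11, -5), -1), Add(32, Mul(-3, -5))), -1)), 4), 2)) = Add(-2970, Pow(Add(Mul(-2, Pow(Mul(Pow(-16, -1), Add(32, 15)), -1)), 4), 2)) = Add(-2970, Pow(Add(Mul(-2, Pow(Mul(Rational(-1, 16), 47), -1)), 4), 2)) = Add(-2970, Pow(Add(Mul(-2, Pow(Rational(-47, 16), -1)), 4), 2)) = Add(-2970, Pow(Add(Mul(-2, Rational(-16, 47)), 4), 2)) = Add(-2970, Pow(Add(Rational(32, 47), 4), 2)) = Add(-2970, Pow(Rational(220, 47), 2)) = Add(-2970, Rational(48400, 2209)) = Rational(-6512330, 2209)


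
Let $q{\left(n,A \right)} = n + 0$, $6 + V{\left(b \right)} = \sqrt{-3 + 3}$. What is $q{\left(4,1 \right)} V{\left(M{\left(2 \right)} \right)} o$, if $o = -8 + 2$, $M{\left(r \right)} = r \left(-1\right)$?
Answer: $144$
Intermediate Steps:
$M{\left(r \right)} = - r$
$V{\left(b \right)} = -6$ ($V{\left(b \right)} = -6 + \sqrt{-3 + 3} = -6 + \sqrt{0} = -6 + 0 = -6$)
$q{\left(n,A \right)} = n$
$o = -6$
$q{\left(4,1 \right)} V{\left(M{\left(2 \right)} \right)} o = 4 \left(-6\right) \left(-6\right) = \left(-24\right) \left(-6\right) = 144$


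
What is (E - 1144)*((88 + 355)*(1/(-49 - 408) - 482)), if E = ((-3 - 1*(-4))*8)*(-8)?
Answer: 117878844600/457 ≈ 2.5794e+8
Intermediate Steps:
E = -64 (E = ((-3 + 4)*8)*(-8) = (1*8)*(-8) = 8*(-8) = -64)
(E - 1144)*((88 + 355)*(1/(-49 - 408) - 482)) = (-64 - 1144)*((88 + 355)*(1/(-49 - 408) - 482)) = -535144*(1/(-457) - 482) = -535144*(-1/457 - 482) = -535144*(-220275)/457 = -1208*(-97581825/457) = 117878844600/457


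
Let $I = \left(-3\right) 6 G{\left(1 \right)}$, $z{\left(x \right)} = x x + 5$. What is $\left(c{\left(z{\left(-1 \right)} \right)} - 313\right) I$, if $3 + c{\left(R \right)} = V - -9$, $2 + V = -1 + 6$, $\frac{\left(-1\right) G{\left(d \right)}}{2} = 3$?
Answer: $-32832$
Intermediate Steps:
$G{\left(d \right)} = -6$ ($G{\left(d \right)} = \left(-2\right) 3 = -6$)
$z{\left(x \right)} = 5 + x^{2}$ ($z{\left(x \right)} = x^{2} + 5 = 5 + x^{2}$)
$V = 3$ ($V = -2 + \left(-1 + 6\right) = -2 + 5 = 3$)
$I = 108$ ($I = \left(-3\right) 6 \left(-6\right) = \left(-18\right) \left(-6\right) = 108$)
$c{\left(R \right)} = 9$ ($c{\left(R \right)} = -3 + \left(3 - -9\right) = -3 + \left(3 + 9\right) = -3 + 12 = 9$)
$\left(c{\left(z{\left(-1 \right)} \right)} - 313\right) I = \left(9 - 313\right) 108 = \left(-304\right) 108 = -32832$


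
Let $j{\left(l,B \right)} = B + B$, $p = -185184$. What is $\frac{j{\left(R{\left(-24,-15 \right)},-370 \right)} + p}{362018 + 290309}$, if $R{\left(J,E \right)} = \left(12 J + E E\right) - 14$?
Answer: $- \frac{185924}{652327} \approx -0.28502$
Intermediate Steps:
$R{\left(J,E \right)} = -14 + E^{2} + 12 J$ ($R{\left(J,E \right)} = \left(12 J + E^{2}\right) - 14 = \left(E^{2} + 12 J\right) - 14 = -14 + E^{2} + 12 J$)
$j{\left(l,B \right)} = 2 B$
$\frac{j{\left(R{\left(-24,-15 \right)},-370 \right)} + p}{362018 + 290309} = \frac{2 \left(-370\right) - 185184}{362018 + 290309} = \frac{-740 - 185184}{652327} = \left(-185924\right) \frac{1}{652327} = - \frac{185924}{652327}$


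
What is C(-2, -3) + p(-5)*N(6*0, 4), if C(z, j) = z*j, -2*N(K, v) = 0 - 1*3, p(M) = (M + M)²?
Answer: 156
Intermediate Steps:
p(M) = 4*M² (p(M) = (2*M)² = 4*M²)
N(K, v) = 3/2 (N(K, v) = -(0 - 1*3)/2 = -(0 - 3)/2 = -½*(-3) = 3/2)
C(z, j) = j*z
C(-2, -3) + p(-5)*N(6*0, 4) = -3*(-2) + (4*(-5)²)*(3/2) = 6 + (4*25)*(3/2) = 6 + 100*(3/2) = 6 + 150 = 156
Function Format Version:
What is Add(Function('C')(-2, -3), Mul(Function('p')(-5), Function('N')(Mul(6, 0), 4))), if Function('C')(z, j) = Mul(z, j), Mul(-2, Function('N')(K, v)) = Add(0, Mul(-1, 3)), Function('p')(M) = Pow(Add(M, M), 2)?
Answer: 156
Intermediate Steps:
Function('p')(M) = Mul(4, Pow(M, 2)) (Function('p')(M) = Pow(Mul(2, M), 2) = Mul(4, Pow(M, 2)))
Function('N')(K, v) = Rational(3, 2) (Function('N')(K, v) = Mul(Rational(-1, 2), Add(0, Mul(-1, 3))) = Mul(Rational(-1, 2), Add(0, -3)) = Mul(Rational(-1, 2), -3) = Rational(3, 2))
Function('C')(z, j) = Mul(j, z)
Add(Function('C')(-2, -3), Mul(Function('p')(-5), Function('N')(Mul(6, 0), 4))) = Add(Mul(-3, -2), Mul(Mul(4, Pow(-5, 2)), Rational(3, 2))) = Add(6, Mul(Mul(4, 25), Rational(3, 2))) = Add(6, Mul(100, Rational(3, 2))) = Add(6, 150) = 156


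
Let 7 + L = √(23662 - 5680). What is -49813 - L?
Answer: -49806 - 9*√222 ≈ -49940.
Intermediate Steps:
L = -7 + 9*√222 (L = -7 + √(23662 - 5680) = -7 + √17982 = -7 + 9*√222 ≈ 127.10)
-49813 - L = -49813 - (-7 + 9*√222) = -49813 + (7 - 9*√222) = -49806 - 9*√222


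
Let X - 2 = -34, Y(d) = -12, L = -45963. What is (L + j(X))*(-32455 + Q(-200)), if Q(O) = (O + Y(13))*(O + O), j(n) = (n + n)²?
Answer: -2191528115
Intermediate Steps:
X = -32 (X = 2 - 34 = -32)
j(n) = 4*n² (j(n) = (2*n)² = 4*n²)
Q(O) = 2*O*(-12 + O) (Q(O) = (O - 12)*(O + O) = (-12 + O)*(2*O) = 2*O*(-12 + O))
(L + j(X))*(-32455 + Q(-200)) = (-45963 + 4*(-32)²)*(-32455 + 2*(-200)*(-12 - 200)) = (-45963 + 4*1024)*(-32455 + 2*(-200)*(-212)) = (-45963 + 4096)*(-32455 + 84800) = -41867*52345 = -2191528115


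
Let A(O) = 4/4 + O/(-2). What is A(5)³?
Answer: -27/8 ≈ -3.3750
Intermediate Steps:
A(O) = 1 - O/2 (A(O) = 4*(¼) + O*(-½) = 1 - O/2)
A(5)³ = (1 - ½*5)³ = (1 - 5/2)³ = (-3/2)³ = -27/8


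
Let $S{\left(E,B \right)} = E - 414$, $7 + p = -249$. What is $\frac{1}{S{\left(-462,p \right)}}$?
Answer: $- \frac{1}{876} \approx -0.0011416$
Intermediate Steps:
$p = -256$ ($p = -7 - 249 = -256$)
$S{\left(E,B \right)} = -414 + E$
$\frac{1}{S{\left(-462,p \right)}} = \frac{1}{-414 - 462} = \frac{1}{-876} = - \frac{1}{876}$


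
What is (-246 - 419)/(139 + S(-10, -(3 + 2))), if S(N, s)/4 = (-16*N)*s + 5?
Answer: 665/3041 ≈ 0.21868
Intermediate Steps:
S(N, s) = 20 - 64*N*s (S(N, s) = 4*((-16*N)*s + 5) = 4*(-16*N*s + 5) = 4*(5 - 16*N*s) = 20 - 64*N*s)
(-246 - 419)/(139 + S(-10, -(3 + 2))) = (-246 - 419)/(139 + (20 - 64*(-10)*(-(3 + 2)))) = -665/(139 + (20 - 64*(-10)*(-1*5))) = -665/(139 + (20 - 64*(-10)*(-5))) = -665/(139 + (20 - 3200)) = -665/(139 - 3180) = -665/(-3041) = -665*(-1/3041) = 665/3041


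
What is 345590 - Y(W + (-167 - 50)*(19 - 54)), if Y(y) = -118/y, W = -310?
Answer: 2517623268/7285 ≈ 3.4559e+5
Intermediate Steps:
345590 - Y(W + (-167 - 50)*(19 - 54)) = 345590 - (-118)/(-310 + (-167 - 50)*(19 - 54)) = 345590 - (-118)/(-310 - 217*(-35)) = 345590 - (-118)/(-310 + 7595) = 345590 - (-118)/7285 = 345590 - 1*(-118/7285) = 345590 + 118/7285 = 2517623268/7285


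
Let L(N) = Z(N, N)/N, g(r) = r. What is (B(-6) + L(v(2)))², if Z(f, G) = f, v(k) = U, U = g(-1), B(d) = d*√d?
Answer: (1 - 6*I*√6)² ≈ -215.0 - 29.394*I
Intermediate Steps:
B(d) = d^(3/2)
U = -1
v(k) = -1
L(N) = 1 (L(N) = N/N = 1)
(B(-6) + L(v(2)))² = ((-6)^(3/2) + 1)² = (-6*I*√6 + 1)² = (1 - 6*I*√6)²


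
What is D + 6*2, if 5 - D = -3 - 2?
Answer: 22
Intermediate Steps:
D = 10 (D = 5 - (-3 - 2) = 5 - 1*(-5) = 5 + 5 = 10)
D + 6*2 = 10 + 6*2 = 10 + 12 = 22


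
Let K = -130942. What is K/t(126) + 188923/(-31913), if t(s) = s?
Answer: -42883228/41031 ≈ -1045.1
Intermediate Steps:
K/t(126) + 188923/(-31913) = -130942/126 + 188923/(-31913) = -130942*1/126 + 188923*(-1/31913) = -9353/9 - 26989/4559 = -42883228/41031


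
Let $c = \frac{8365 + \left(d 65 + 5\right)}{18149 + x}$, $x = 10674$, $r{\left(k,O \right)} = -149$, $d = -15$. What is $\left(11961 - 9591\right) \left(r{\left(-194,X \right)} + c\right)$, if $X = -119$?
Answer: $- \frac{10160739840}{28823} \approx -3.5252 \cdot 10^{5}$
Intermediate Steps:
$c = \frac{7395}{28823}$ ($c = \frac{8365 + \left(\left(-15\right) 65 + 5\right)}{18149 + 10674} = \frac{8365 + \left(-975 + 5\right)}{28823} = \left(8365 - 970\right) \frac{1}{28823} = 7395 \cdot \frac{1}{28823} = \frac{7395}{28823} \approx 0.25657$)
$\left(11961 - 9591\right) \left(r{\left(-194,X \right)} + c\right) = \left(11961 - 9591\right) \left(-149 + \frac{7395}{28823}\right) = 2370 \left(- \frac{4287232}{28823}\right) = - \frac{10160739840}{28823}$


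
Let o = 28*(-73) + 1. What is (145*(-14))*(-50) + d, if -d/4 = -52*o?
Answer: -323444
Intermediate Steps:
o = -2043 (o = -2044 + 1 = -2043)
d = -424944 (d = -(-208)*(-2043) = -4*106236 = -424944)
(145*(-14))*(-50) + d = (145*(-14))*(-50) - 424944 = -2030*(-50) - 424944 = 101500 - 424944 = -323444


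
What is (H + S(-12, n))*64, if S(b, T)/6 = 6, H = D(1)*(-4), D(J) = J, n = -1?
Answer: 2048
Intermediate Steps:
H = -4 (H = 1*(-4) = -4)
S(b, T) = 36 (S(b, T) = 6*6 = 36)
(H + S(-12, n))*64 = (-4 + 36)*64 = 32*64 = 2048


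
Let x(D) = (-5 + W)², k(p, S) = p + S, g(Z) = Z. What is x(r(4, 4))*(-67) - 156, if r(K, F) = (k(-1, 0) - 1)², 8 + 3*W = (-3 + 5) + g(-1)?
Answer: -33832/9 ≈ -3759.1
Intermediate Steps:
k(p, S) = S + p
W = -7/3 (W = -8/3 + ((-3 + 5) - 1)/3 = -8/3 + (2 - 1)/3 = -8/3 + (⅓)*1 = -8/3 + ⅓ = -7/3 ≈ -2.3333)
r(K, F) = 4 (r(K, F) = ((0 - 1) - 1)² = (-1 - 1)² = (-2)² = 4)
x(D) = 484/9 (x(D) = (-5 - 7/3)² = (-22/3)² = 484/9)
x(r(4, 4))*(-67) - 156 = (484/9)*(-67) - 156 = -32428/9 - 156 = -33832/9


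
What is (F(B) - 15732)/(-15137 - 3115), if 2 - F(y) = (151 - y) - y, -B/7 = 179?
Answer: 681/676 ≈ 1.0074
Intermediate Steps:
B = -1253 (B = -7*179 = -1253)
F(y) = -149 + 2*y (F(y) = 2 - ((151 - y) - y) = 2 - (151 - 2*y) = 2 + (-151 + 2*y) = -149 + 2*y)
(F(B) - 15732)/(-15137 - 3115) = ((-149 + 2*(-1253)) - 15732)/(-15137 - 3115) = ((-149 - 2506) - 15732)/(-18252) = (-2655 - 15732)*(-1/18252) = -18387*(-1/18252) = 681/676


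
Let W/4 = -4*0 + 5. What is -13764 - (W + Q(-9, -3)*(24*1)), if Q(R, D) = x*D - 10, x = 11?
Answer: -12752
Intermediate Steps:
Q(R, D) = -10 + 11*D (Q(R, D) = 11*D - 10 = -10 + 11*D)
W = 20 (W = 4*(-4*0 + 5) = 4*(0 + 5) = 4*5 = 20)
-13764 - (W + Q(-9, -3)*(24*1)) = -13764 - (20 + (-10 + 11*(-3))*(24*1)) = -13764 - (20 + (-10 - 33)*24) = -13764 - (20 - 43*24) = -13764 - (20 - 1032) = -13764 - 1*(-1012) = -13764 + 1012 = -12752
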